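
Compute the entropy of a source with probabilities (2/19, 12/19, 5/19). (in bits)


H = -sum(p_i * log2(p_i)). Terms: -(2/19)*log2(2/19) = 0.341887; -(12/19)*log2(12/19) = 0.418715; -(5/19)*log2(5/19) = 0.506842. H = 0.341887 + 0.418715 + 0.506842 = 1.2674

1.2674 bits


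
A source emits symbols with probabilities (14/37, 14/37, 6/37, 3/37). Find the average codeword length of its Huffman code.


Huffman construction (repeatedly merge the two least-probable nodes; each merge adds 1 bit to every symbol beneath it): 3/37 + 6/37 = 9/37; 9/37 + 14/37 = 23/37; 14/37 + 23/37 = 1. Resulting codeword lengths (in the order the probabilities were given): (2, 1, 3, 3). L_avg = sum(p_i * l_i) = 14/37*2 + 14/37*1 + 6/37*3 + 3/37*3 = 69/37 = 1.8649

1.8649 bits


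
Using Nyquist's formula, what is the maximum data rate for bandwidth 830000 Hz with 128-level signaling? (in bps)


Rate = 2 * B * log2(M) = 2 * 830000 * 7.0 = 11620000.0

11620000.0 bps


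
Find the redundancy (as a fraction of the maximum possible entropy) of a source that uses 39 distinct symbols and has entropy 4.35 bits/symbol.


H_max = log2(K) = log2(39) = 5.2854 bits/symbol. Redundancy = 1 - H/H_max = 1 - 4.35/5.2854 = 1 - 0.823 = 0.177

0.177


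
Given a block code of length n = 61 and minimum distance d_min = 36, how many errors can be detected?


Detection capability = d_min - 1 = 36 - 1 = 35

35 errors


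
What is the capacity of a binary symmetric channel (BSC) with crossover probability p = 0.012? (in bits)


H(p) = -p*log2(p) - (1-p)*log2(1-p) = -0.012*log2(0.012) - 0.988*log2(0.988) = 0.076570 + 0.017208 = 0.0938. C = 1 - H(p) = 1 - 0.0938 = 0.9062

0.9062 bits


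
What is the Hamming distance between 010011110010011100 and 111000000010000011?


Count differing positions: ^ . ^ . ^ ^ ^ ^ . . . . . ^ ^ ^ ^ ^ = 11 differences

11


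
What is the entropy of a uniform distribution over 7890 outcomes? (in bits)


H = log2(n) = log2(7890) = 12.9458

12.9458 bits


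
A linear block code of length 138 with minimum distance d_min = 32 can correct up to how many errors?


Correction capability = floor((d-1)/2) = floor((32-1)/2) = 15

15 errors


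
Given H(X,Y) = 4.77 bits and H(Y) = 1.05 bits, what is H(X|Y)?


H(X|Y) = H(X,Y) - H(Y) = 4.77 - 1.05 = 3.72

3.72 bits


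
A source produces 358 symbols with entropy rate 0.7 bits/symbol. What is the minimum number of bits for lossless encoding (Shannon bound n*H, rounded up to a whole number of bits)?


Minimum bits >= n * H = 358 * 0.7 = 250.6, rounded up to a whole number of bits = 251

251 bits


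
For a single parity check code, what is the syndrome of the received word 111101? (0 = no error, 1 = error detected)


Syndrome = XOR of all bits = 1 XOR 1 XOR 1 XOR 1 XOR 0 XOR 1 = 1

1


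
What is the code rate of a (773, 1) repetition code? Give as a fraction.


Rate = k/n = 1/773

1/773


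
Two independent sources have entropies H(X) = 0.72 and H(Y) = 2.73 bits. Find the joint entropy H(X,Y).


For independent variables, H(X,Y) = H(X) + H(Y) = 0.72 + 2.73 = 3.45

3.45 bits


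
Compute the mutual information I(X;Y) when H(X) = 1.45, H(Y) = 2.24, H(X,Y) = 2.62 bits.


I(X;Y) = H(X) + H(Y) - H(X,Y) = 1.45 + 2.24 - 2.62 = 1.07

1.07 bits


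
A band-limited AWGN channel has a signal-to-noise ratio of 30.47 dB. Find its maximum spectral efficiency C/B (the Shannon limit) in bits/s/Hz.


SNR_linear = 10^(30.47/10) = 1114.2945; C/B = log2(1 + SNR_linear) = log2(1 + 1114.2945) = 10.1232

10.1232 bits/s/Hz


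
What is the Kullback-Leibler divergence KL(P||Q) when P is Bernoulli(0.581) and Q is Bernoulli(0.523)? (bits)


KL = p*log2(p/q) + (1-p)*log2((1-p)/(1-q)) = 0.581*log2(0.581/0.523) + 0.419*log2(0.419/0.477) = 0.0098

0.0098 bits


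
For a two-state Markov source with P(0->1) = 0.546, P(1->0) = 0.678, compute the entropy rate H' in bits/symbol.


Stationary distribution: pi_0 = p10/(p01+p10) = 0.5539, pi_1 = 0.4461. Entropy rate H' = pi_0*H(p01) + pi_1*H(p10) = 0.5539*0.9939 + 0.4461*0.9065 = 0.9549

0.9549 bits/symbol


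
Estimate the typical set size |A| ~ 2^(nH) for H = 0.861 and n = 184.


log2|A_typical| = nH = 184 * 0.861 = 158.424, so |A_typical| ~ 2^158.424 = 4.902e+47

4.902e+47


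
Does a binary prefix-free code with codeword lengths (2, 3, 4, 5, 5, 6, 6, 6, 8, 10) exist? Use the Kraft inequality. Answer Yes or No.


Kraft sum = sum(2^(-l_i)) = 0.5518, need <= 1. Result: satisfied (a binary prefix-free code with these lengths exists)

Yes


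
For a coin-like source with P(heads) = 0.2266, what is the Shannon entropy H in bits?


H = -p*log2(p) - (1-p)*log2(1-p). -0.2266*log2(0.2266) = 0.485327; -0.7734*log2(0.7734) = 0.286710. H = 0.485327 + 0.286710 = 0.772

0.772 bits


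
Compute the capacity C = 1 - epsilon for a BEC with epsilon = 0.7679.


C = 1 - epsilon = 1 - 0.7679 = 0.2321

0.2321 bits


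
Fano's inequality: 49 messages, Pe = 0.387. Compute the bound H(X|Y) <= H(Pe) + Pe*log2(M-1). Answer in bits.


H(Pe) = -Pe*log2(Pe) - (1-Pe)*log2(1-Pe) = -0.387*log2(0.387) - 0.613*log2(0.613) = 0.530033 + 0.432803 = 0.9628. Pe*log2(M-1) = 0.387*log2(48) = 2.161380. Bound = H(Pe) + Pe*log2(M-1) = 0.530033 + 0.432803 + 2.161380 = 3.1242

3.1242 bits


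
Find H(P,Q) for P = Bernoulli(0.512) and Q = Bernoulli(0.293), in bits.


H(P,Q) = -p*log2(q) - (1-p)*log2(1-q). -0.512*log2(0.293) = 0.906766; -0.488*log2(0.707) = 0.244106. H(P,Q) = 0.906766 + 0.244106 = 1.1509

1.1509 bits


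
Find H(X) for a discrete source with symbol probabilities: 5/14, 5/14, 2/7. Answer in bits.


H = -sum(p_i * log2(p_i)). Terms: -(5/14)*log2(5/14) = 0.530510; -(5/14)*log2(5/14) = 0.530510; -(2/7)*log2(2/7) = 0.516387. H = 0.530510 + 0.530510 + 0.516387 = 1.5774

1.5774 bits


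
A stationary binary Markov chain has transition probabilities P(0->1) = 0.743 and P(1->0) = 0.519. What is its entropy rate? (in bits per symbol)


Stationary distribution: pi_0 = p10/(p01+p10) = 0.4113, pi_1 = 0.5887. Entropy rate H' = pi_0*H(p01) + pi_1*H(p10) = 0.4113*0.8222 + 0.5887*0.999 = 0.9263

0.9263 bits/symbol


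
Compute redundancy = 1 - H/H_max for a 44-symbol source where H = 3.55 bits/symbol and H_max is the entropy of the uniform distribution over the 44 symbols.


H_max = log2(K) = log2(44) = 5.4594 bits/symbol. Redundancy = 1 - H/H_max = 1 - 3.55/5.4594 = 1 - 0.6503 = 0.3497

0.3497


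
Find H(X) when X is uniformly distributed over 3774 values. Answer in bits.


H = log2(n) = log2(3774) = 11.8819

11.8819 bits


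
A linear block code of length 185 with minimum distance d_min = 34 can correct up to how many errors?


Correction capability = floor((d-1)/2) = floor((34-1)/2) = 16

16 errors


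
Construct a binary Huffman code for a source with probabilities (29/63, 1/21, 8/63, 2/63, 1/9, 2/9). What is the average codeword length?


Huffman construction (repeatedly merge the two least-probable nodes; each merge adds 1 bit to every symbol beneath it): 2/63 + 1/21 = 5/63; 5/63 + 1/9 = 4/21; 8/63 + 4/21 = 20/63; 2/9 + 20/63 = 34/63; 29/63 + 34/63 = 1. Resulting codeword lengths (in the order the probabilities were given): (1, 5, 3, 5, 4, 2). L_avg = sum(p_i * l_i) = 29/63*1 + 1/21*5 + 8/63*3 + 2/63*5 + 1/9*4 + 2/9*2 = 134/63 = 2.127

2.127 bits


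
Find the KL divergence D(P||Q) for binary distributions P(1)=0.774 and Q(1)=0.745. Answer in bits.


KL = p*log2(p/q) + (1-p)*log2((1-p)/(1-q)) = 0.774*log2(0.774/0.745) + 0.226*log2(0.226/0.255) = 0.0033

0.0033 bits


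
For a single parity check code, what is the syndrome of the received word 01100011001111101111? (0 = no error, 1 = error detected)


Syndrome = XOR of all bits = 0 XOR 1 XOR 1 XOR 0 XOR 0 XOR 0 XOR 1 XOR 1 XOR 0 XOR 0 XOR 1 XOR 1 XOR 1 XOR 1 XOR 1 XOR 0 XOR 1 XOR 1 XOR 1 XOR 1 = 1

1


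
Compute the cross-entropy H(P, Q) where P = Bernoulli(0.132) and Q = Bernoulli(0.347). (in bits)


H(P,Q) = -p*log2(q) - (1-p)*log2(1-q). -0.132*log2(0.347) = 0.201563; -0.868*log2(0.653) = 0.533686. H(P,Q) = 0.201563 + 0.533686 = 0.7352

0.7352 bits


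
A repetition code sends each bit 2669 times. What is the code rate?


Rate = k/n = 1/2669

1/2669


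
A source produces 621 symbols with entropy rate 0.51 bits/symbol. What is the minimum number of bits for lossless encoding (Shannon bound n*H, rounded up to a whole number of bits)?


Minimum bits >= n * H = 621 * 0.51 = 316.71, rounded up to a whole number of bits = 317

317 bits


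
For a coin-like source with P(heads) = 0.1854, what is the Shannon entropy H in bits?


H = -p*log2(p) - (1-p)*log2(1-p). -0.1854*log2(0.1854) = 0.450761; -0.8146*log2(0.8146) = 0.240988. H = 0.450761 + 0.240988 = 0.6917

0.6917 bits


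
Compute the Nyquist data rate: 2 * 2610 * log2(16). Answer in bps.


Rate = 2 * B * log2(M) = 2 * 2610 * 4.0 = 20880.0

20880.0 bps


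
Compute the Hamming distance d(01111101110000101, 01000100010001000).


Count differing positions: . . ^ ^ ^ . . ^ ^ . . . . ^ ^ . ^ = 8 differences

8


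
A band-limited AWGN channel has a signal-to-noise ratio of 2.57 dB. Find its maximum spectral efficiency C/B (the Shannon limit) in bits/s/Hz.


SNR_linear = 10^(2.57/10) = 1.8072; C/B = log2(1 + SNR_linear) = log2(1 + 1.8072) = 1.4891

1.4891 bits/s/Hz


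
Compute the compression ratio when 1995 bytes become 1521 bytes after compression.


Ratio = original / compressed = 1995 / 1521 = 1.3116

1.3116


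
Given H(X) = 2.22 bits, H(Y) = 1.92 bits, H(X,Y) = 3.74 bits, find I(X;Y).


I(X;Y) = H(X) + H(Y) - H(X,Y) = 2.22 + 1.92 - 3.74 = 0.4

0.4 bits


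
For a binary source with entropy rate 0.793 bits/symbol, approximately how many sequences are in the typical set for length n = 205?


log2|A_typical| = nH = 205 * 0.793 = 162.565, so |A_typical| ~ 2^162.565 = 8.649e+48

8.649e+48


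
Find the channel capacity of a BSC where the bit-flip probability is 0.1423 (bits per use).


H(p) = -p*log2(p) - (1-p)*log2(1-p) = -0.1423*log2(0.1423) - 0.8577*log2(0.8577) = 0.400289 + 0.189942 = 0.5902. C = 1 - H(p) = 1 - 0.5902 = 0.4098

0.4098 bits


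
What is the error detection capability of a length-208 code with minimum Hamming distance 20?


Detection capability = d_min - 1 = 20 - 1 = 19

19 errors


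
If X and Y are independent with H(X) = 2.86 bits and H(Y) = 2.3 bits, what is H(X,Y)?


For independent variables, H(X,Y) = H(X) + H(Y) = 2.86 + 2.3 = 5.16

5.16 bits


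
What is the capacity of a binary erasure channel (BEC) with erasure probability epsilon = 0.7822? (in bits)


C = 1 - epsilon = 1 - 0.7822 = 0.2178

0.2178 bits


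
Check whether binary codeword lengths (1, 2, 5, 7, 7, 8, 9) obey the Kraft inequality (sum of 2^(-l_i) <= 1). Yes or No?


Kraft sum = sum(2^(-l_i)) = 0.8027, need <= 1. Result: satisfied (a binary prefix-free code with these lengths exists)

Yes


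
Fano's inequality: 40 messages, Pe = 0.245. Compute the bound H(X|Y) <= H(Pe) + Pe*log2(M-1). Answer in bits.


H(Pe) = -Pe*log2(Pe) - (1-Pe)*log2(1-Pe) = -0.245*log2(0.245) - 0.755*log2(0.755) = 0.497141 + 0.306116 = 0.8033. Pe*log2(M-1) = 0.245*log2(39) = 1.294924. Bound = H(Pe) + Pe*log2(M-1) = 0.497141 + 0.306116 + 1.294924 = 2.0982

2.0982 bits


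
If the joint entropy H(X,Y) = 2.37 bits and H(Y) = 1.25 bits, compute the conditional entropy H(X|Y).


H(X|Y) = H(X,Y) - H(Y) = 2.37 - 1.25 = 1.12

1.12 bits


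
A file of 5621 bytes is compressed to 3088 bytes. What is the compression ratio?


Ratio = original / compressed = 5621 / 3088 = 1.8203

1.8203


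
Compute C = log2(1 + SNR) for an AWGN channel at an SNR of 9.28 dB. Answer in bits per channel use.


SNR_linear = 10^(9.28/10) = 8.4723; C = log2(1 + SNR_linear) = log2(1 + 8.4723) = 3.2437

3.2437 bits/channel use


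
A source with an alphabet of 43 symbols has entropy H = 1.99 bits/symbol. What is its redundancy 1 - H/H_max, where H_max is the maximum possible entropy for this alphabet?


H_max = log2(K) = log2(43) = 5.4263 bits/symbol. Redundancy = 1 - H/H_max = 1 - 1.99/5.4263 = 1 - 0.3667 = 0.6333

0.6333


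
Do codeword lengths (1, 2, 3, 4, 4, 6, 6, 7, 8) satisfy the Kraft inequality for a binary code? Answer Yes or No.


Kraft sum = sum(2^(-l_i)) = 1.043, need <= 1. Result: violated (a binary prefix-free code with these lengths cannot exist)

No


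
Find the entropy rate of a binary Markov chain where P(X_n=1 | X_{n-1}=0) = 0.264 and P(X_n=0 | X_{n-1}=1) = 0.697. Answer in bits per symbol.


Stationary distribution: pi_0 = p10/(p01+p10) = 0.7253, pi_1 = 0.2747. Entropy rate H' = pi_0*H(p01) + pi_1*H(p10) = 0.7253*0.8327 + 0.2747*0.8849 = 0.8471

0.8471 bits/symbol


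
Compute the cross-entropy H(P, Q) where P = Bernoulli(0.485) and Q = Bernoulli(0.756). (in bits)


H(P,Q) = -p*log2(q) - (1-p)*log2(1-q). -0.485*log2(0.756) = 0.195718; -0.515*log2(0.244) = 1.048049. H(P,Q) = 0.195718 + 1.048049 = 1.2438

1.2438 bits


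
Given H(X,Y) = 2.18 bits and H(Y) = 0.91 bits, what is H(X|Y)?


H(X|Y) = H(X,Y) - H(Y) = 2.18 - 0.91 = 1.27

1.27 bits


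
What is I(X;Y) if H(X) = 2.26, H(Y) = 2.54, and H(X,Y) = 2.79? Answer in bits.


I(X;Y) = H(X) + H(Y) - H(X,Y) = 2.26 + 2.54 - 2.79 = 2.01

2.01 bits


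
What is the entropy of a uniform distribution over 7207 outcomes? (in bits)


H = log2(n) = log2(7207) = 12.8152

12.8152 bits


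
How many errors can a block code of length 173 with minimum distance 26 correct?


Correction capability = floor((d-1)/2) = floor((26-1)/2) = 12

12 errors


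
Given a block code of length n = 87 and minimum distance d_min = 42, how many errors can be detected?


Detection capability = d_min - 1 = 42 - 1 = 41

41 errors


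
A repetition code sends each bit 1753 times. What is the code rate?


Rate = k/n = 1/1753

1/1753


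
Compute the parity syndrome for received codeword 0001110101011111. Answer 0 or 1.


Syndrome = XOR of all bits = 0 XOR 0 XOR 0 XOR 1 XOR 1 XOR 1 XOR 0 XOR 1 XOR 0 XOR 1 XOR 0 XOR 1 XOR 1 XOR 1 XOR 1 XOR 1 = 0

0


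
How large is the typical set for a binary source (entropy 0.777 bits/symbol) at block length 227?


log2|A_typical| = nH = 227 * 0.777 = 176.379, so |A_typical| ~ 2^176.379 = 1.246e+53

1.246e+53


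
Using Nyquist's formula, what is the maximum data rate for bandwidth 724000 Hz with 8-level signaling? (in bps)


Rate = 2 * B * log2(M) = 2 * 724000 * 3.0 = 4344000.0

4344000.0 bps


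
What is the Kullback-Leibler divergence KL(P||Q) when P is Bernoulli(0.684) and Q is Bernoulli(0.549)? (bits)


KL = p*log2(p/q) + (1-p)*log2((1-p)/(1-q)) = 0.684*log2(0.684/0.549) + 0.316*log2(0.316/0.451) = 0.0548

0.0548 bits


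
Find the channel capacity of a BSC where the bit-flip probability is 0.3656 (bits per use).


H(p) = -p*log2(p) - (1-p)*log2(1-p) = -0.3656*log2(0.3656) - 0.6344*log2(0.6344) = 0.530728 + 0.416506 = 0.9472. C = 1 - H(p) = 1 - 0.9472 = 0.0528

0.0528 bits


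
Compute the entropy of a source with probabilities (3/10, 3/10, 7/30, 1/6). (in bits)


H = -sum(p_i * log2(p_i)). Terms: -(3/10)*log2(3/10) = 0.521090; -(3/10)*log2(3/10) = 0.521090; -(7/30)*log2(7/30) = 0.489892; -(1/6)*log2(1/6) = 0.430827. H = 0.521090 + 0.521090 + 0.489892 + 0.430827 = 1.9629

1.9629 bits


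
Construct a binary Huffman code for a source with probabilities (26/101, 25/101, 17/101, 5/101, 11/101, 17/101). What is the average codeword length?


Huffman construction (repeatedly merge the two least-probable nodes; each merge adds 1 bit to every symbol beneath it): 5/101 + 11/101 = 16/101; 16/101 + 17/101 = 33/101; 17/101 + 25/101 = 42/101; 26/101 + 33/101 = 59/101; 42/101 + 59/101 = 1. Resulting codeword lengths (in the order the probabilities were given): (2, 2, 3, 4, 4, 2). L_avg = sum(p_i * l_i) = 26/101*2 + 25/101*2 + 17/101*3 + 5/101*4 + 11/101*4 + 17/101*2 = 251/101 = 2.4851

2.4851 bits


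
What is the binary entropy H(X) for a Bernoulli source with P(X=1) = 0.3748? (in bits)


H = -p*log2(p) - (1-p)*log2(1-p). -0.3748*log2(0.3748) = 0.530645; -0.6252*log2(0.6252) = 0.423642. H = 0.530645 + 0.423642 = 0.9543

0.9543 bits


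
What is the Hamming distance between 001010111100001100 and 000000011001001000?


Count differing positions: . . ^ . ^ . ^ . . ^ . ^ . . . ^ . . = 6 differences

6


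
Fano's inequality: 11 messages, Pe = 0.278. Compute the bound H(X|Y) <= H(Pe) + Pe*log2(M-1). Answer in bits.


H(Pe) = -Pe*log2(Pe) - (1-Pe)*log2(1-Pe) = -0.278*log2(0.278) - 0.722*log2(0.722) = 0.513422 + 0.339289 = 0.8527. Pe*log2(M-1) = 0.278*log2(10) = 0.923496. Bound = H(Pe) + Pe*log2(M-1) = 0.513422 + 0.339289 + 0.923496 = 1.7762

1.7762 bits


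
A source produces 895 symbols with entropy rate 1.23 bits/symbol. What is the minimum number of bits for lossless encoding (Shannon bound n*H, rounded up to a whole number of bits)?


Minimum bits >= n * H = 895 * 1.23 = 1100.85, rounded up to a whole number of bits = 1101

1101 bits


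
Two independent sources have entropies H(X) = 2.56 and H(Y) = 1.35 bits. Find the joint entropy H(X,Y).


For independent variables, H(X,Y) = H(X) + H(Y) = 2.56 + 1.35 = 3.91

3.91 bits


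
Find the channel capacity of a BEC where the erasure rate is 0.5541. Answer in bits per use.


C = 1 - epsilon = 1 - 0.5541 = 0.4459

0.4459 bits


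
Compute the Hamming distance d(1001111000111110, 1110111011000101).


Count differing positions: . ^ ^ ^ . . . . ^ ^ ^ ^ ^ . ^ ^ = 10 differences

10


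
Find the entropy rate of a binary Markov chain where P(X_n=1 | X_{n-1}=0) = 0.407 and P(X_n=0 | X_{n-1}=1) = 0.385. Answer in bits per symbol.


Stationary distribution: pi_0 = p10/(p01+p10) = 0.4861, pi_1 = 0.5139. Entropy rate H' = pi_0*H(p01) + pi_1*H(p10) = 0.4861*0.9749 + 0.5139*0.9615 = 0.968

0.968 bits/symbol


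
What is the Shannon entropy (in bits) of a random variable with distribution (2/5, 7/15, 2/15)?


H = -sum(p_i * log2(p_i)). Terms: -(2/5)*log2(2/5) = 0.528771; -(7/15)*log2(7/15) = 0.513117; -(2/15)*log2(2/15) = 0.387585. H = 0.528771 + 0.513117 + 0.387585 = 1.4295

1.4295 bits


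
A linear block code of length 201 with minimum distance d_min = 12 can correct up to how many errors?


Correction capability = floor((d-1)/2) = floor((12-1)/2) = 5

5 errors


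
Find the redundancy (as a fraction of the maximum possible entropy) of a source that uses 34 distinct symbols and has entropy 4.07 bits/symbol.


H_max = log2(K) = log2(34) = 5.0875 bits/symbol. Redundancy = 1 - H/H_max = 1 - 4.07/5.0875 = 1 - 0.8 = 0.2

0.2


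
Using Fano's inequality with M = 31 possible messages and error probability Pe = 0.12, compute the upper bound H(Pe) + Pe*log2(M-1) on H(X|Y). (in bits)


H(Pe) = -Pe*log2(Pe) - (1-Pe)*log2(1-Pe) = -0.12*log2(0.12) - 0.88*log2(0.88) = 0.367067 + 0.162294 = 0.5294. Pe*log2(M-1) = 0.12*log2(30) = 0.588827. Bound = H(Pe) + Pe*log2(M-1) = 0.367067 + 0.162294 + 0.588827 = 1.1182

1.1182 bits


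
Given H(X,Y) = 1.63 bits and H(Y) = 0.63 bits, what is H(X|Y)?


H(X|Y) = H(X,Y) - H(Y) = 1.63 - 0.63 = 1.0

1.0 bits


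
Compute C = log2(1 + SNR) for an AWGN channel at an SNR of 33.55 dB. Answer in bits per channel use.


SNR_linear = 10^(33.55/10) = 2264.6443; C = log2(1 + SNR_linear) = log2(1 + 2264.6443) = 11.1457

11.1457 bits/channel use


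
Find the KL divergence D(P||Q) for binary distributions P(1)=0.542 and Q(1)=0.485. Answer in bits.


KL = p*log2(p/q) + (1-p)*log2((1-p)/(1-q)) = 0.542*log2(0.542/0.485) + 0.458*log2(0.458/0.515) = 0.0094

0.0094 bits


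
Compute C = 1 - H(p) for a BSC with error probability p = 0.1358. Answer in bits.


H(p) = -p*log2(p) - (1-p)*log2(1-p) = -0.1358*log2(0.1358) - 0.8642*log2(0.8642) = 0.391164 + 0.181968 = 0.5731. C = 1 - H(p) = 1 - 0.5731 = 0.4269

0.4269 bits


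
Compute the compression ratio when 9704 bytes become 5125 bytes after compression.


Ratio = original / compressed = 9704 / 5125 = 1.8935

1.8935


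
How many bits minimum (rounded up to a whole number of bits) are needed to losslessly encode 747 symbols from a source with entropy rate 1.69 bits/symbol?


Minimum bits >= n * H = 747 * 1.69 = 1262.43, rounded up to a whole number of bits = 1263

1263 bits


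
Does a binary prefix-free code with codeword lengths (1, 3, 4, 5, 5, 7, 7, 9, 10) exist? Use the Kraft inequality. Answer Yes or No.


Kraft sum = sum(2^(-l_i)) = 0.7686, need <= 1. Result: satisfied (a binary prefix-free code with these lengths exists)

Yes


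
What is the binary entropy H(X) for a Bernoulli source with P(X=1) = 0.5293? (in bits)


H = -p*log2(p) - (1-p)*log2(1-p). -0.5293*log2(0.5293) = 0.485814; -0.4707*log2(0.4707) = 0.511707. H = 0.485814 + 0.511707 = 0.9975

0.9975 bits


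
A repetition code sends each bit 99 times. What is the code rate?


Rate = k/n = 1/99

1/99


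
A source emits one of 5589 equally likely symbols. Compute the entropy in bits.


H = log2(n) = log2(5589) = 12.4484

12.4484 bits


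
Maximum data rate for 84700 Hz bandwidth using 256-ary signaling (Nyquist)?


Rate = 2 * B * log2(M) = 2 * 84700 * 8.0 = 1355200.0

1355200.0 bps


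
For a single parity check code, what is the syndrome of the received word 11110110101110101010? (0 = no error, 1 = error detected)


Syndrome = XOR of all bits = 1 XOR 1 XOR 1 XOR 1 XOR 0 XOR 1 XOR 1 XOR 0 XOR 1 XOR 0 XOR 1 XOR 1 XOR 1 XOR 0 XOR 1 XOR 0 XOR 1 XOR 0 XOR 1 XOR 0 = 1

1


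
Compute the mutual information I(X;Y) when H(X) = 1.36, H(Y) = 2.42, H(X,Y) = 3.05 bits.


I(X;Y) = H(X) + H(Y) - H(X,Y) = 1.36 + 2.42 - 3.05 = 0.73

0.73 bits


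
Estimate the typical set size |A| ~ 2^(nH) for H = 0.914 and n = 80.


log2|A_typical| = nH = 80 * 0.914 = 73.12, so |A_typical| ~ 2^73.12 = 1.026e+22

1.026e+22


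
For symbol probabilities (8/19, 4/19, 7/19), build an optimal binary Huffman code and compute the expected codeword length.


Huffman construction (repeatedly merge the two least-probable nodes; each merge adds 1 bit to every symbol beneath it): 4/19 + 7/19 = 11/19; 8/19 + 11/19 = 1. Resulting codeword lengths (in the order the probabilities were given): (1, 2, 2). L_avg = sum(p_i * l_i) = 8/19*1 + 4/19*2 + 7/19*2 = 30/19 = 1.5789

1.5789 bits


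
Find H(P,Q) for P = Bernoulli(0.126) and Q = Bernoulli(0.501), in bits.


H(P,Q) = -p*log2(q) - (1-p)*log2(1-q). -0.126*log2(0.501) = 0.125637; -0.874*log2(0.499) = 0.876524. H(P,Q) = 0.125637 + 0.876524 = 1.0022

1.0022 bits


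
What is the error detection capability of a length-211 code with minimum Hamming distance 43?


Detection capability = d_min - 1 = 43 - 1 = 42

42 errors


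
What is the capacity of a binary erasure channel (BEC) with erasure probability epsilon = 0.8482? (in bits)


C = 1 - epsilon = 1 - 0.8482 = 0.1518

0.1518 bits


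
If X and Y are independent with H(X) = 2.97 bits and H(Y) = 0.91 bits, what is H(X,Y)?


For independent variables, H(X,Y) = H(X) + H(Y) = 2.97 + 0.91 = 3.88

3.88 bits


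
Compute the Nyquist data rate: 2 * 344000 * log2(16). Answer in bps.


Rate = 2 * B * log2(M) = 2 * 344000 * 4.0 = 2752000.0

2752000.0 bps


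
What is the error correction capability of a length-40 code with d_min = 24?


Correction capability = floor((d-1)/2) = floor((24-1)/2) = 11

11 errors


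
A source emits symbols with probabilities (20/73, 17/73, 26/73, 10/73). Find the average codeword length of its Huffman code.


Huffman construction (repeatedly merge the two least-probable nodes; each merge adds 1 bit to every symbol beneath it): 10/73 + 17/73 = 27/73; 20/73 + 26/73 = 46/73; 27/73 + 46/73 = 1. Resulting codeword lengths (in the order the probabilities were given): (2, 2, 2, 2). L_avg = sum(p_i * l_i) = 20/73*2 + 17/73*2 + 26/73*2 + 10/73*2 = 2

2.0 bits


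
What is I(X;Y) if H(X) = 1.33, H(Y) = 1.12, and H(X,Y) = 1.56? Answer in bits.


I(X;Y) = H(X) + H(Y) - H(X,Y) = 1.33 + 1.12 - 1.56 = 0.89

0.89 bits


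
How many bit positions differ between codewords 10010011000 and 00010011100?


Count differing positions: ^ . . . . . . . ^ . . = 2 differences

2


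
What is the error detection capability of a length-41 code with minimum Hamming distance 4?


Detection capability = d_min - 1 = 4 - 1 = 3

3 errors


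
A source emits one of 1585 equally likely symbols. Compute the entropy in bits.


H = log2(n) = log2(1585) = 10.6303

10.6303 bits


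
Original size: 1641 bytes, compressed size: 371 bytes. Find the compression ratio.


Ratio = original / compressed = 1641 / 371 = 4.4232

4.4232


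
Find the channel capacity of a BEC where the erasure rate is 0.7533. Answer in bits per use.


C = 1 - epsilon = 1 - 0.7533 = 0.2467

0.2467 bits


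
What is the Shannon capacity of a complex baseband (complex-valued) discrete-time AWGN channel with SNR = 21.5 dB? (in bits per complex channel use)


SNR_linear = 10^(21.5/10) = 141.2538; C = log2(1 + SNR_linear) = log2(1 + 141.2538) = 7.1523

7.1523 bits/channel use


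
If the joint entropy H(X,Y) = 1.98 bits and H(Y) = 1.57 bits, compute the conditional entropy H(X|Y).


H(X|Y) = H(X,Y) - H(Y) = 1.98 - 1.57 = 0.41

0.41 bits


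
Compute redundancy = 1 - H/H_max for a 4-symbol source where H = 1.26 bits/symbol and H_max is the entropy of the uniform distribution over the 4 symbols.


H_max = log2(K) = log2(4) = 2.0 bits/symbol. Redundancy = 1 - H/H_max = 1 - 1.26/2.0 = 1 - 0.63 = 0.37

0.37


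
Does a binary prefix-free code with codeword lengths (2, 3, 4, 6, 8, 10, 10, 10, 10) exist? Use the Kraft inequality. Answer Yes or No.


Kraft sum = sum(2^(-l_i)) = 0.4609, need <= 1. Result: satisfied (a binary prefix-free code with these lengths exists)

Yes


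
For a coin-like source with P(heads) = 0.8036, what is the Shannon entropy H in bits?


H = -p*log2(p) - (1-p)*log2(1-p). -0.8036*log2(0.8036) = 0.253496; -0.1964*log2(0.1964) = 0.461173. H = 0.253496 + 0.461173 = 0.7147

0.7147 bits


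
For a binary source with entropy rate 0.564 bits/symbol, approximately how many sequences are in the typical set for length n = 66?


log2|A_typical| = nH = 66 * 0.564 = 37.224, so |A_typical| ~ 2^37.224 = 1.605e+11

1.605e+11


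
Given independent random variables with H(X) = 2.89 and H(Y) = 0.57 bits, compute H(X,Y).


For independent variables, H(X,Y) = H(X) + H(Y) = 2.89 + 0.57 = 3.46

3.46 bits


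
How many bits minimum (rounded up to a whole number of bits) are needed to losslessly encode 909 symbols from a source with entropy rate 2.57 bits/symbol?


Minimum bits >= n * H = 909 * 2.57 = 2336.13, rounded up to a whole number of bits = 2337

2337 bits


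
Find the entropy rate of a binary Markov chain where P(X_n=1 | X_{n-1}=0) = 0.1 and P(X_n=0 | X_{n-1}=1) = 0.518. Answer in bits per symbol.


Stationary distribution: pi_0 = p10/(p01+p10) = 0.8382, pi_1 = 0.1618. Entropy rate H' = pi_0*H(p01) + pi_1*H(p10) = 0.8382*0.469 + 0.1618*0.9991 = 0.5548

0.5548 bits/symbol


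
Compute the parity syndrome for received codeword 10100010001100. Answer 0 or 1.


Syndrome = XOR of all bits = 1 XOR 0 XOR 1 XOR 0 XOR 0 XOR 0 XOR 1 XOR 0 XOR 0 XOR 0 XOR 1 XOR 1 XOR 0 XOR 0 = 1

1


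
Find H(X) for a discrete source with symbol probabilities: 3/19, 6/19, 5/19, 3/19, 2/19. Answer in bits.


H = -sum(p_i * log2(p_i)). Terms: -(3/19)*log2(3/19) = 0.420468; -(6/19)*log2(6/19) = 0.525147; -(5/19)*log2(5/19) = 0.506842; -(3/19)*log2(3/19) = 0.420468; -(2/19)*log2(2/19) = 0.341887. H = 0.420468 + 0.525147 + 0.506842 + 0.420468 + 0.341887 = 2.2148

2.2148 bits


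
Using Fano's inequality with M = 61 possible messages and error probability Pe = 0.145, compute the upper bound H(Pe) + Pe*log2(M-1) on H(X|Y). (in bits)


H(Pe) = -Pe*log2(Pe) - (1-Pe)*log2(1-Pe) = -0.145*log2(0.145) - 0.855*log2(0.855) = 0.403952 + 0.193233 = 0.5972. Pe*log2(M-1) = 0.145*log2(60) = 0.856499. Bound = H(Pe) + Pe*log2(M-1) = 0.403952 + 0.193233 + 0.856499 = 1.4537

1.4537 bits


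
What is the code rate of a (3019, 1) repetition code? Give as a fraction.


Rate = k/n = 1/3019

1/3019


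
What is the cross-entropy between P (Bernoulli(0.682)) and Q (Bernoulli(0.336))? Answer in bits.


H(P,Q) = -p*log2(q) - (1-p)*log2(1-q). -0.682*log2(0.336) = 1.073104; -0.318*log2(0.664) = 0.187857. H(P,Q) = 1.073104 + 0.187857 = 1.261

1.261 bits


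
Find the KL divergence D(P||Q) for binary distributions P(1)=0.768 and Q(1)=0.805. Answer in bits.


KL = p*log2(p/q) + (1-p)*log2((1-p)/(1-q)) = 0.768*log2(0.768/0.805) + 0.232*log2(0.232/0.195) = 0.006

0.006 bits


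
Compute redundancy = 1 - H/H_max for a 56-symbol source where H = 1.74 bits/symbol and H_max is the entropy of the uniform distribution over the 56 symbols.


H_max = log2(K) = log2(56) = 5.8074 bits/symbol. Redundancy = 1 - H/H_max = 1 - 1.74/5.8074 = 1 - 0.2996 = 0.7004

0.7004


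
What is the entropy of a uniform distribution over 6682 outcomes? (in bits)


H = log2(n) = log2(6682) = 12.7061

12.7061 bits


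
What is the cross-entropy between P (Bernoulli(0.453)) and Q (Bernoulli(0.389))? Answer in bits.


H(P,Q) = -p*log2(q) - (1-p)*log2(1-q). -0.453*log2(0.389) = 0.617058; -0.547*log2(0.611) = 0.388783. H(P,Q) = 0.617058 + 0.388783 = 1.0058

1.0058 bits


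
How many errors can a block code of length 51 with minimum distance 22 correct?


Correction capability = floor((d-1)/2) = floor((22-1)/2) = 10

10 errors


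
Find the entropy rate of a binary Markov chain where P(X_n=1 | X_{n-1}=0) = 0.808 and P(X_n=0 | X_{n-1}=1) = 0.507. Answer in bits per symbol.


Stationary distribution: pi_0 = p10/(p01+p10) = 0.3856, pi_1 = 0.6144. Entropy rate H' = pi_0*H(p01) + pi_1*H(p10) = 0.3856*0.7056 + 0.6144*0.9999 = 0.8864

0.8864 bits/symbol


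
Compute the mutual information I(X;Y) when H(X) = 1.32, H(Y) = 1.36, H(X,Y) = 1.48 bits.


I(X;Y) = H(X) + H(Y) - H(X,Y) = 1.32 + 1.36 - 1.48 = 1.2

1.2 bits


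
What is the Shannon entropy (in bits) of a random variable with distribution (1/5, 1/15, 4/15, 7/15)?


H = -sum(p_i * log2(p_i)). Terms: -(1/5)*log2(1/5) = 0.464386; -(1/15)*log2(1/15) = 0.260459; -(4/15)*log2(4/15) = 0.508504; -(7/15)*log2(7/15) = 0.513117. H = 0.464386 + 0.260459 + 0.508504 + 0.513117 = 1.7465

1.7465 bits


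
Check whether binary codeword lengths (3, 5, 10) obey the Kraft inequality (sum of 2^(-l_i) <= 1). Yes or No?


Kraft sum = sum(2^(-l_i)) = 0.1572, need <= 1. Result: satisfied (a binary prefix-free code with these lengths exists)

Yes


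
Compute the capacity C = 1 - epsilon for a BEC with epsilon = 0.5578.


C = 1 - epsilon = 1 - 0.5578 = 0.4422

0.4422 bits


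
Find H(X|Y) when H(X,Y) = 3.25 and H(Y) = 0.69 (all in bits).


H(X|Y) = H(X,Y) - H(Y) = 3.25 - 0.69 = 2.56

2.56 bits


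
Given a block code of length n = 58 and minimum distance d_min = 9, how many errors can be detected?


Detection capability = d_min - 1 = 9 - 1 = 8

8 errors


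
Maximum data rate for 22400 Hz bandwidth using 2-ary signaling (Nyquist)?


Rate = 2 * B * log2(M) = 2 * 22400 * 1.0 = 44800.0

44800.0 bps


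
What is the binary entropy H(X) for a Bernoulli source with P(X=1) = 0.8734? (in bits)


H = -p*log2(p) - (1-p)*log2(1-p). -0.8734*log2(0.8734) = 0.170562; -0.1266*log2(0.1266) = 0.377477. H = 0.170562 + 0.377477 = 0.548

0.548 bits


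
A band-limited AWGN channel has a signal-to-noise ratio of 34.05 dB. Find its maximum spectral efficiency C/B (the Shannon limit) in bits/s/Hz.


SNR_linear = 10^(34.05/10) = 2540.9727; C/B = log2(1 + SNR_linear) = log2(1 + 2540.9727) = 11.3117

11.3117 bits/s/Hz


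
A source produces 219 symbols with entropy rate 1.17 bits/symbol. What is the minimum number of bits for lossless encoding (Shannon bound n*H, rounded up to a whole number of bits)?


Minimum bits >= n * H = 219 * 1.17 = 256.23, rounded up to a whole number of bits = 257

257 bits


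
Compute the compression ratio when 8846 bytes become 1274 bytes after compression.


Ratio = original / compressed = 8846 / 1274 = 6.9435

6.9435


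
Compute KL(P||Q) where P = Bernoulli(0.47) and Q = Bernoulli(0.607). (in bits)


KL = p*log2(p/q) + (1-p)*log2((1-p)/(1-q)) = 0.47*log2(0.47/0.607) + 0.53*log2(0.53/0.393) = 0.0552

0.0552 bits


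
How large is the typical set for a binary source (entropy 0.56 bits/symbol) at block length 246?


log2|A_typical| = nH = 246 * 0.56 = 137.76, so |A_typical| ~ 2^137.76 = 2.950e+41

2.950e+41


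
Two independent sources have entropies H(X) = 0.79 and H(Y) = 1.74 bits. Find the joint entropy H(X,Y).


For independent variables, H(X,Y) = H(X) + H(Y) = 0.79 + 1.74 = 2.53

2.53 bits


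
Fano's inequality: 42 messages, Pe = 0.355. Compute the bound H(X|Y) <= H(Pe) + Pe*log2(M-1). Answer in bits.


H(Pe) = -Pe*log2(Pe) - (1-Pe)*log2(1-Pe) = -0.355*log2(0.355) - 0.645*log2(0.645) = 0.530409 + 0.408046 = 0.9385. Pe*log2(M-1) = 0.355*log2(41) = 1.901931. Bound = H(Pe) + Pe*log2(M-1) = 0.530409 + 0.408046 + 1.901931 = 2.8404

2.8404 bits


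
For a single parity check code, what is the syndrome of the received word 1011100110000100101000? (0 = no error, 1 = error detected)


Syndrome = XOR of all bits = 1 XOR 0 XOR 1 XOR 1 XOR 1 XOR 0 XOR 0 XOR 1 XOR 1 XOR 0 XOR 0 XOR 0 XOR 0 XOR 1 XOR 0 XOR 0 XOR 1 XOR 0 XOR 1 XOR 0 XOR 0 XOR 0 = 1

1


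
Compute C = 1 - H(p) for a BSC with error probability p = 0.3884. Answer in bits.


H(p) = -p*log2(p) - (1-p)*log2(1-p) = -0.3884*log2(0.3884) - 0.6116*log2(0.6116) = 0.529927 + 0.433832 = 0.9638. C = 1 - H(p) = 1 - 0.9638 = 0.0362

0.0362 bits


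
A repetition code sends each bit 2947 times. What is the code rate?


Rate = k/n = 1/2947

1/2947


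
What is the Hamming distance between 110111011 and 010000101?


Count differing positions: ^ . . ^ ^ ^ ^ ^ . = 6 differences

6


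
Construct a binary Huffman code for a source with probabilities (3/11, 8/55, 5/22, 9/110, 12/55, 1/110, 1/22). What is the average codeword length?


Huffman construction (repeatedly merge the two least-probable nodes; each merge adds 1 bit to every symbol beneath it): 1/110 + 1/22 = 3/55; 3/55 + 9/110 = 3/22; 3/22 + 8/55 = 31/110; 12/55 + 5/22 = 49/110; 3/11 + 31/110 = 61/110; 49/110 + 61/110 = 1. Resulting codeword lengths (in the order the probabilities were given): (2, 3, 2, 4, 2, 5, 5). L_avg = sum(p_i * l_i) = 3/11*2 + 8/55*3 + 5/22*2 + 9/110*4 + 12/55*2 + 1/110*5 + 1/22*5 = 136/55 = 2.4727

2.4727 bits


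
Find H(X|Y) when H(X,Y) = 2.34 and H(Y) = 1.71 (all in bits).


H(X|Y) = H(X,Y) - H(Y) = 2.34 - 1.71 = 0.63

0.63 bits


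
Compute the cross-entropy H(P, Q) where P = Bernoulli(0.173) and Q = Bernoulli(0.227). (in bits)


H(P,Q) = -p*log2(q) - (1-p)*log2(1-q). -0.173*log2(0.227) = 0.370088; -0.827*log2(0.773) = 0.307197. H(P,Q) = 0.370088 + 0.307197 = 0.6773

0.6773 bits


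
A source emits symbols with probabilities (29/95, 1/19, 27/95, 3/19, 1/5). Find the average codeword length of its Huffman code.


Huffman construction (repeatedly merge the two least-probable nodes; each merge adds 1 bit to every symbol beneath it): 1/19 + 3/19 = 4/19; 1/5 + 4/19 = 39/95; 27/95 + 29/95 = 56/95; 39/95 + 56/95 = 1. Resulting codeword lengths (in the order the probabilities were given): (2, 3, 2, 3, 2). L_avg = sum(p_i * l_i) = 29/95*2 + 1/19*3 + 27/95*2 + 3/19*3 + 1/5*2 = 42/19 = 2.2105

2.2105 bits


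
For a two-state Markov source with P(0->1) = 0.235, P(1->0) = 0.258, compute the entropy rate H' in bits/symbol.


Stationary distribution: pi_0 = p10/(p01+p10) = 0.5233, pi_1 = 0.4767. Entropy rate H' = pi_0*H(p01) + pi_1*H(p10) = 0.5233*0.7866 + 0.4767*0.8237 = 0.8043

0.8043 bits/symbol


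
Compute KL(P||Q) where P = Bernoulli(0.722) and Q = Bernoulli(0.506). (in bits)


KL = p*log2(p/q) + (1-p)*log2((1-p)/(1-q)) = 0.722*log2(0.722/0.506) + 0.278*log2(0.278/0.494) = 0.1397

0.1397 bits


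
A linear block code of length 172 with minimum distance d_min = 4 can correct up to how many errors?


Correction capability = floor((d-1)/2) = floor((4-1)/2) = 1

1 errors


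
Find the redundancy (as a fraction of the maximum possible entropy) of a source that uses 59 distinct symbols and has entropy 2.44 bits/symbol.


H_max = log2(K) = log2(59) = 5.8826 bits/symbol. Redundancy = 1 - H/H_max = 1 - 2.44/5.8826 = 1 - 0.4148 = 0.5852

0.5852


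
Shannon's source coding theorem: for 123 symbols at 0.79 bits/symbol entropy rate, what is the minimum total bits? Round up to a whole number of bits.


Minimum bits >= n * H = 123 * 0.79 = 97.17, rounded up to a whole number of bits = 98

98 bits


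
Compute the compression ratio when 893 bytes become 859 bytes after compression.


Ratio = original / compressed = 893 / 859 = 1.0396

1.0396


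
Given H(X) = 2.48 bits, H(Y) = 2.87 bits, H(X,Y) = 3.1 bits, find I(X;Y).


I(X;Y) = H(X) + H(Y) - H(X,Y) = 2.48 + 2.87 - 3.1 = 2.25

2.25 bits


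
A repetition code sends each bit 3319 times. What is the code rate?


Rate = k/n = 1/3319

1/3319


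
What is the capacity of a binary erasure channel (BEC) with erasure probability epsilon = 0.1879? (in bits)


C = 1 - epsilon = 1 - 0.1879 = 0.8121

0.8121 bits


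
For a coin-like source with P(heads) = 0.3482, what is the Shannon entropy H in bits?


H = -p*log2(p) - (1-p)*log2(1-p). -0.3482*log2(0.3482) = 0.529965; -0.6518*log2(0.6518) = 0.402486. H = 0.529965 + 0.402486 = 0.9325

0.9325 bits


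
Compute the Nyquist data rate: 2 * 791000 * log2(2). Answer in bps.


Rate = 2 * B * log2(M) = 2 * 791000 * 1.0 = 1582000.0

1582000.0 bps


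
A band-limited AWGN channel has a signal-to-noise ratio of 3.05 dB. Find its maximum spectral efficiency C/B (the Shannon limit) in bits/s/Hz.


SNR_linear = 10^(3.05/10) = 2.0184; C/B = log2(1 + SNR_linear) = log2(1 + 2.0184) = 1.5938

1.5938 bits/s/Hz


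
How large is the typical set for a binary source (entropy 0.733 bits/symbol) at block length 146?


log2|A_typical| = nH = 146 * 0.733 = 107.018, so |A_typical| ~ 2^107.018 = 1.643e+32

1.643e+32


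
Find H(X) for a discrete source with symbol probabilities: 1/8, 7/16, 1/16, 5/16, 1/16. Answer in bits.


H = -sum(p_i * log2(p_i)). Terms: -(1/8)*log2(1/8) = 0.375000; -(7/16)*log2(7/16) = 0.521782; -(1/16)*log2(1/16) = 0.250000; -(5/16)*log2(5/16) = 0.524397; -(1/16)*log2(1/16) = 0.250000. H = 0.375000 + 0.521782 + 0.250000 + 0.524397 + 0.250000 = 1.9212

1.9212 bits


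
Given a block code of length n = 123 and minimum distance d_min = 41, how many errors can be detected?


Detection capability = d_min - 1 = 41 - 1 = 40

40 errors


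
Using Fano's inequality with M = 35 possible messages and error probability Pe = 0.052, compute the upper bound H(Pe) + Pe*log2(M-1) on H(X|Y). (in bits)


H(Pe) = -Pe*log2(Pe) - (1-Pe)*log2(1-Pe) = -0.052*log2(0.052) - 0.948*log2(0.948) = 0.221798 + 0.073035 = 0.2948. Pe*log2(M-1) = 0.052*log2(34) = 0.264548. Bound = H(Pe) + Pe*log2(M-1) = 0.221798 + 0.073035 + 0.264548 = 0.5594

0.5594 bits


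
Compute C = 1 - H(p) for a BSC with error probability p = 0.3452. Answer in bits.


H(p) = -p*log2(p) - (1-p)*log2(1-p) = -0.3452*log2(0.3452) - 0.6548*log2(0.6548) = 0.529708 + 0.400000 = 0.9297. C = 1 - H(p) = 1 - 0.9297 = 0.0703

0.0703 bits


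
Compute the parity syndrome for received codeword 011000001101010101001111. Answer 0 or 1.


Syndrome = XOR of all bits = 0 XOR 1 XOR 1 XOR 0 XOR 0 XOR 0 XOR 0 XOR 0 XOR 1 XOR 1 XOR 0 XOR 1 XOR 0 XOR 1 XOR 0 XOR 1 XOR 0 XOR 1 XOR 0 XOR 0 XOR 1 XOR 1 XOR 1 XOR 1 = 0

0


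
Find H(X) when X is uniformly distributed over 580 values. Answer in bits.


H = log2(n) = log2(580) = 9.1799

9.1799 bits
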